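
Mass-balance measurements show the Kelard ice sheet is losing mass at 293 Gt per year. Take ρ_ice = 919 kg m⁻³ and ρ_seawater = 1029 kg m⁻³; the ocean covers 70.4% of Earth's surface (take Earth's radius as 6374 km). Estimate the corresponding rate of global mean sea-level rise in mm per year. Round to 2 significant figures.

≈ 0.79 mm/yr

ρ_w = 1029 kg m⁻³. Annual water volume added = 293 Gt / ρ_w = 2.930×10^14 kg / 1029 kg m⁻³ = 2.847×10^11 m³.
Δh per year = 2.847×10^11 / 3.59×10^14 = 7.92×10^-4 m = 0.79 mm.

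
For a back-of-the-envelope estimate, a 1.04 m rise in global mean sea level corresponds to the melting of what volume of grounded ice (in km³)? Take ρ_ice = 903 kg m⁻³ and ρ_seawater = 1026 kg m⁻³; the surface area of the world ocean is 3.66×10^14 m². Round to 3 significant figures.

Required water volume = Δh × A = 1.04 m × 3.66×10^14 m² = 3.806×10^14 m³ = 3.806×10^5 km³.
Ice volume = water volume × ρ_w/ρ_ice = 3.806×10^5 × 1026/903 = 4.32×10^5 km³.

≈ 4.32×10^5 km³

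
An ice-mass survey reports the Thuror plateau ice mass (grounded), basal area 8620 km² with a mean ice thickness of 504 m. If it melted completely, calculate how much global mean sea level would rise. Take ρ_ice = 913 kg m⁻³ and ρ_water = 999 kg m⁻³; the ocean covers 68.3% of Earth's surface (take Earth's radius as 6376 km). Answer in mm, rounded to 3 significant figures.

≈ 11.4 mm

Thuror: ice volume = 8620 km² × 504 m = 4344 km³; 4344 × (913/999) = 3970 km³ of water.
Spread over 3.49×10^14 m² of ocean, Δh = 3.970×10^12 / 3.49×10^14 = 0.0114 m = 11.4 mm.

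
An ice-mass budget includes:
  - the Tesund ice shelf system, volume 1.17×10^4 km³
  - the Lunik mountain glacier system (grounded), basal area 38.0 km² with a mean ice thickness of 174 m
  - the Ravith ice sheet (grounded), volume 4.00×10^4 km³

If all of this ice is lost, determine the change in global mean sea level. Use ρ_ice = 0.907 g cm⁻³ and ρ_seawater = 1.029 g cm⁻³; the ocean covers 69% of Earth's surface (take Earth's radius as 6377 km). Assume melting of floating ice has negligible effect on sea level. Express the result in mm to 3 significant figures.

≈ 100 mm

The Tesund ice shelf system is floating and already displaces its own weight of water, so its melt adds essentially nothing to sea level.
Lunik: ice volume = 38.0 km² × 174 m = 6.612 km³; 6.612 × (907/1029) = 5.828 km³ of water.
Ravith: 4.00×10^4 km³ × (907/1029) = 3.526×10^4 km³ of water.
Total added water ≈ 3.526×10^13 m³ over 3.53×10^14 m² → Δh = 0.100 m = 100 mm.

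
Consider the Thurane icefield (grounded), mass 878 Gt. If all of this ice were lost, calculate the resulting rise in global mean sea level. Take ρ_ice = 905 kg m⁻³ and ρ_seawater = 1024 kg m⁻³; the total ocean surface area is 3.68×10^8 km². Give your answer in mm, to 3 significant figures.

Thurane: 878 Gt = 8.780×10^14 kg; dividing by ρ_w = 1024 kg m⁻³ gives 8.574×10^11 m³ of water.
Spread over 3.68×10^14 m² of ocean, Δh = 8.574×10^11 / 3.68×10^14 = 2.33×10^-3 m = 2.33 mm.

≈ 2.33 mm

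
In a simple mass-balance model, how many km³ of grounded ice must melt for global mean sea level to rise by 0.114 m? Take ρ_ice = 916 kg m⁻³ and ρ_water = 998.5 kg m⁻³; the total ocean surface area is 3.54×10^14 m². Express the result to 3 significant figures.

Required water volume = Δh × A = 0.114 m × 3.54×10^14 m² = 4.036×10^13 m³ = 4.036×10^4 km³.
Ice volume = water volume × ρ_w/ρ_ice = 4.036×10^4 × 998.5/916 = 4.40×10^4 km³.

≈ 4.40×10^4 km³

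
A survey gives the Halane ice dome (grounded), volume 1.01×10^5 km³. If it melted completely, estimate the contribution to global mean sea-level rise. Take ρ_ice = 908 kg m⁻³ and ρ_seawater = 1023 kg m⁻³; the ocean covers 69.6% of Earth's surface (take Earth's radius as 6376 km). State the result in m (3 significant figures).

Halane: 1.01×10^5 km³ × (908/1023) = 8.965×10^4 km³ of water.
Spread over 3.56×10^14 m² of ocean, Δh = 8.965×10^13 / 3.56×10^14 = 0.252 m.

≈ 0.252 m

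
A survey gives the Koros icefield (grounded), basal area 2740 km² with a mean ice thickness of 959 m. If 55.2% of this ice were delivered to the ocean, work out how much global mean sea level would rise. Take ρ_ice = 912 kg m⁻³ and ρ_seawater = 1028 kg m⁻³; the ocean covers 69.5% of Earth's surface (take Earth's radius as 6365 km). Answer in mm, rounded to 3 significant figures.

≈ 3.64 mm

Koros: ice volume = 2740 km² × 959 m = 2628 km³; 0.552 × 2628 × (912/1028) = 1287 km³ of water.
Spread over 3.54×10^14 m² of ocean, Δh = 1.287×10^12 / 3.54×10^14 = 3.64×10^-3 m = 3.64 mm.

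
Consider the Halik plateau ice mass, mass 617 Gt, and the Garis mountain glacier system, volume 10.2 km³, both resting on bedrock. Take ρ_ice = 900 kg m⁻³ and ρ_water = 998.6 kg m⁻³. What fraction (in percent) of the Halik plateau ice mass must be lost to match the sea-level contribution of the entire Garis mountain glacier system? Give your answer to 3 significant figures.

≈ 1.49 %

Equal sea-level rise means equal mass of meltwater, i.e. equal mass of ice lost.
Ice mass of Garis: 9.180×10^12 kg; ice mass of Halik: 6.170×10^14 kg.
Fraction required = 9.180×10^12 / 6.170×10^14 = 0.0149 → 1.49 %.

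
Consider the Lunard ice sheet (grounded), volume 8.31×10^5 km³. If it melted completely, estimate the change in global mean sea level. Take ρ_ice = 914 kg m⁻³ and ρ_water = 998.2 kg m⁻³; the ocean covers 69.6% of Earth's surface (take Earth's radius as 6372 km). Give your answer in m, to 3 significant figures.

≈ 2.14 m

Lunard: 8.31×10^5 km³ × (914/998.2) = 7.609×10^5 km³ of water.
Spread over 3.55×10^14 m² of ocean, Δh = 7.609×10^14 / 3.55×10^14 = 2.14 m.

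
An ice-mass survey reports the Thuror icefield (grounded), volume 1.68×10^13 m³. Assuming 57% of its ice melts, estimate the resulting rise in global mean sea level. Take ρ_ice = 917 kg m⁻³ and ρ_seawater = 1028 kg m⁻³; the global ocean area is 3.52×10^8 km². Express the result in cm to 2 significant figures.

Thuror: 0.57 × 1.68×10^13 m³ × (917/1028) = 8.542×10^12 m³ of water.
Spread over 3.52×10^14 m² of ocean, Δh = 8.542×10^12 / 3.52×10^14 = 0.0243 m = 2.4 cm.

≈ 2.4 cm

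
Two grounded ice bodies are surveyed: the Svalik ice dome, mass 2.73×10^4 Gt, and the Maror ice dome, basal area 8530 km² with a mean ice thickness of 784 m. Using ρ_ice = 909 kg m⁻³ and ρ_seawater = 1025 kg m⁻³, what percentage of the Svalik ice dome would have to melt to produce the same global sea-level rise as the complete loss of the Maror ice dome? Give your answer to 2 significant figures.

≈ 22 %

Equal sea-level rise means equal mass of meltwater, i.e. equal mass of ice lost.
Ice mass of Maror: 6.079×10^15 kg; ice mass of Svalik: 2.730×10^16 kg.
Fraction required = 6.079×10^15 / 2.730×10^16 = 0.223 → 22 %.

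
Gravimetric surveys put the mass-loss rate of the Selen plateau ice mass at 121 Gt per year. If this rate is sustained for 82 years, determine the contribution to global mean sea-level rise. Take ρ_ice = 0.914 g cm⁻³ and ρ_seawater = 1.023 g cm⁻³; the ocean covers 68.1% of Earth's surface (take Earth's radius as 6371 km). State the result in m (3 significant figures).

≈ 0.0279 m

Total mass lost = 121 Gt/yr × 82 yr = 9922 Gt = 9.922×10^15 kg.
ρ_w = 1.023 g cm⁻³ = 1023 kg m⁻³, so water volume = 9.922×10^15 / 1023 = 9.699×10^12 m³.
Δh = 9.699×10^12 / 3.47×10^14 = 0.0279 m.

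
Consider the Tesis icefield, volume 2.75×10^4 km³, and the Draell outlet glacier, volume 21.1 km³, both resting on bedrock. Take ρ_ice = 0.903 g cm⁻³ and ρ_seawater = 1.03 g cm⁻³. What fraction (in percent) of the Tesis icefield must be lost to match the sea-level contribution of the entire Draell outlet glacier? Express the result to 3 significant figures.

Equal sea-level rise means equal mass of meltwater, i.e. equal mass of ice lost.
Ice mass of Draell: 1.905×10^13 kg; ice mass of Tesis: 2.483×10^16 kg.
Fraction required = 1.905×10^13 / 2.483×10^16 = 7.67×10^-4 → 0.0767 %.

≈ 0.0767 %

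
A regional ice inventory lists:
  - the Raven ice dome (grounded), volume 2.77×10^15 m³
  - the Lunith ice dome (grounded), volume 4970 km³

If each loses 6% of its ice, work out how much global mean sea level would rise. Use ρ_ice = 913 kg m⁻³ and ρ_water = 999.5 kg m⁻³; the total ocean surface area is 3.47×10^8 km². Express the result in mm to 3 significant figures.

Raven: 0.06 × 2.77×10^15 m³ × (913/999.5) = 1.518×10^14 m³ of water.
Lunith: 0.06 × 4970 km³ × (913/999.5) = 272.4 km³ of water.
Total added water ≈ 1.521×10^14 m³ over 3.47×10^14 m² → Δh = 0.438 m = 438 mm.

≈ 438 mm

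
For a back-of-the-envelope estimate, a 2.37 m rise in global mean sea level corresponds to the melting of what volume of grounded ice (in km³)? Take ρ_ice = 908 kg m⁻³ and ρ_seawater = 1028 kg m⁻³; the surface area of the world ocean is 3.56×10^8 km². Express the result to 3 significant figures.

≈ 9.55×10^5 km³

Required water volume = Δh × A = 2.37 m × 3.56×10^14 m² = 8.437×10^14 m³ = 8.437×10^5 km³.
Ice volume = water volume × ρ_w/ρ_ice = 8.437×10^5 × 1028/908 = 9.55×10^5 km³.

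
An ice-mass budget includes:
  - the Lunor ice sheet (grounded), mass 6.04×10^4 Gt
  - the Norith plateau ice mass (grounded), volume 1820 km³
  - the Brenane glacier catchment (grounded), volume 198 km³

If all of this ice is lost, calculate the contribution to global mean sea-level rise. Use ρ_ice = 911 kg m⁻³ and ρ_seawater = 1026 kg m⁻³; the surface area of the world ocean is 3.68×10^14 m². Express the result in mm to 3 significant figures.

Lunor: 6.04×10^4 Gt = 6.040×10^16 kg; dividing by ρ_w = 1026 kg m⁻³ gives 5.887×10^13 m³ of water.
Norith: 1820 km³ × (911/1026) = 1616 km³ of water.
Brenane: 198 km³ × (911/1026) = 175.8 km³ of water.
Total added water ≈ 6.066×10^13 m³ over 3.68×10^14 m² → Δh = 0.165 m = 165 mm.

≈ 165 mm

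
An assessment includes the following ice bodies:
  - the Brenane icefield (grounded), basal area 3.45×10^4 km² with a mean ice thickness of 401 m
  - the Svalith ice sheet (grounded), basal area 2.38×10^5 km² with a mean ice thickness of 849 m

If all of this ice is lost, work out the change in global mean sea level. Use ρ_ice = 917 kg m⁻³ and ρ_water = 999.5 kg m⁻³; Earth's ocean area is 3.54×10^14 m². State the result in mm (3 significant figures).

≈ 560 mm

Brenane: ice volume = 3.45×10^4 km² × 401 m = 1.383×10^4 km³; 1.383×10^4 × (917/999.5) = 1.269×10^4 km³ of water.
Svalith: ice volume = 2.38×10^5 km² × 849 m = 2.021×10^5 km³; 2.021×10^5 × (917/999.5) = 1.854×10^5 km³ of water.
Total added water ≈ 1.981×10^14 m³ over 3.54×10^14 m² → Δh = 0.560 m = 560 mm.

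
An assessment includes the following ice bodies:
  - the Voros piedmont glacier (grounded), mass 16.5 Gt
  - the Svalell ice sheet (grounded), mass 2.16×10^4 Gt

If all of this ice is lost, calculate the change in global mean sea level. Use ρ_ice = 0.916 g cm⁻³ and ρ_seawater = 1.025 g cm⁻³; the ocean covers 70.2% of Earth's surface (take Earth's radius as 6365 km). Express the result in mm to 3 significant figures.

≈ 59.0 mm

Voros: 16.5 Gt = 1.650×10^13 kg; dividing by ρ_w = 1.025 g cm⁻³ = 1025 kg m⁻³ gives 1.610×10^10 m³ of water.
Svalell: 2.16×10^4 Gt = 2.160×10^16 kg; dividing by ρ_w = 1025 kg m⁻³ gives 2.107×10^13 m³ of water.
Total added water ≈ 2.109×10^13 m³ over 3.57×10^14 m² → Δh = 0.0590 m = 59.0 mm.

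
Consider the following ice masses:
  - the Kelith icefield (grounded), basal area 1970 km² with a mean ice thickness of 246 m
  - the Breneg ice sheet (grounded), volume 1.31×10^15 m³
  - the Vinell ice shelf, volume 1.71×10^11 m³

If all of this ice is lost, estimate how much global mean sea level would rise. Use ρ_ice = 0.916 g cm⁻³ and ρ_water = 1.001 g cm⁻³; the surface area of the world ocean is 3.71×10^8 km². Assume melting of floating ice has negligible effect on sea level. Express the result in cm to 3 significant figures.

Kelith: ice volume = 1970 km² × 246 m = 484.6 km³; 484.6 × (916/1001) = 443.5 km³ of water.
Breneg: 1.31×10^15 m³ × (916/1001) = 1.199×10^15 m³ of water.
The Vinell ice shelf is floating and already displaces its own weight of water, so its melt adds essentially nothing to sea level.
Total added water ≈ 1.199×10^15 m³ over 3.71×10^14 m² → Δh = 3.23 m = 323 cm.

≈ 323 cm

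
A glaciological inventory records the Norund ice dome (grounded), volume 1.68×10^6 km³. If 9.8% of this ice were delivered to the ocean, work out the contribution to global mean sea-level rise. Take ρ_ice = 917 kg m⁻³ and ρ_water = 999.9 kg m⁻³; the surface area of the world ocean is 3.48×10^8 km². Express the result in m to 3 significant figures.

Norund: 0.098 × 1.68×10^6 km³ × (917/999.9) = 1.510×10^5 km³ of water.
Spread over 3.48×10^14 m² of ocean, Δh = 1.510×10^14 / 3.48×10^14 = 0.434 m.

≈ 0.434 m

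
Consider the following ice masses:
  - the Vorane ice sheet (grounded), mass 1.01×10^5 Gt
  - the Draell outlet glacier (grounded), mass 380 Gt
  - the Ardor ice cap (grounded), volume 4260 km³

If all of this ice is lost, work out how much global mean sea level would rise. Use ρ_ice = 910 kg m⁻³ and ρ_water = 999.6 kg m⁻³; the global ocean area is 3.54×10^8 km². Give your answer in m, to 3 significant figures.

Vorane: 1.01×10^5 Gt = 1.010×10^17 kg; dividing by ρ_w = 999.6 kg m⁻³ gives 1.010×10^14 m³ of water.
Draell: 380 Gt = 3.800×10^14 kg; dividing by ρ_w = 999.6 kg m⁻³ gives 3.802×10^11 m³ of water.
Ardor: 4260 km³ × (910/999.6) = 3878 km³ of water.
Total added water ≈ 1.053×10^14 m³ over 3.54×10^14 m² → Δh = 0.297 m.

≈ 0.297 m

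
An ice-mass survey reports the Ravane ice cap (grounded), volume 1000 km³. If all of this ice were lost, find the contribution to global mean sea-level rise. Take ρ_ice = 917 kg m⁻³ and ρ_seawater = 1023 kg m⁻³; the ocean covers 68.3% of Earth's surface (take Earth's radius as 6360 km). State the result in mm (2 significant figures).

Ravane: 1000 km³ × (917/1023) = 896.4 km³ of water.
Spread over 3.47×10^14 m² of ocean, Δh = 8.964×10^11 / 3.47×10^14 = 2.58×10^-3 m = 2.6 mm.

≈ 2.6 mm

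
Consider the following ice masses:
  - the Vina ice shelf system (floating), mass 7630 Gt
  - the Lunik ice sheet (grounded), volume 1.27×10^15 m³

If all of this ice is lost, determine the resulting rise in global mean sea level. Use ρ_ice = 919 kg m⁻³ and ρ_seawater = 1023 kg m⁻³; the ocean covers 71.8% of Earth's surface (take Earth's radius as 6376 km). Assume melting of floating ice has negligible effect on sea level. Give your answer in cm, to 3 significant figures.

The Vina ice shelf system is floating and already displaces its own weight of water, so its melt adds essentially nothing to sea level.
Lunik: 1.27×10^15 m³ × (919/1023) = 1.141×10^15 m³ of water.
Total added water ≈ 1.141×10^15 m³ over 3.67×10^14 m² → Δh = 3.11 m = 311 cm.

≈ 311 cm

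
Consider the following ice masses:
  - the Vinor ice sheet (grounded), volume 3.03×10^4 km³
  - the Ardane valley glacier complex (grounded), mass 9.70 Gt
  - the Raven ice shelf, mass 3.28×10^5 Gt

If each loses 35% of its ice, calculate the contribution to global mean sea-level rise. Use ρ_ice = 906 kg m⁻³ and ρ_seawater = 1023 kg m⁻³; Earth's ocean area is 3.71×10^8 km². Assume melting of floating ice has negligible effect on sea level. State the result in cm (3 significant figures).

≈ 2.53 cm

Vinor: 0.35 × 3.03×10^4 km³ × (906/1023) = 9392 km³ of water.
Ardane: 0.35 × 9.70 Gt = 3.395×10^12 kg; dividing by ρ_w = 1023 kg m⁻³ gives 3.319×10^9 m³ of water.
The Raven ice shelf is floating and already displaces its own weight of water, so its melt adds essentially nothing to sea level.
Total added water ≈ 9.395×10^12 m³ over 3.71×10^14 m² → Δh = 0.0253 m = 2.53 cm.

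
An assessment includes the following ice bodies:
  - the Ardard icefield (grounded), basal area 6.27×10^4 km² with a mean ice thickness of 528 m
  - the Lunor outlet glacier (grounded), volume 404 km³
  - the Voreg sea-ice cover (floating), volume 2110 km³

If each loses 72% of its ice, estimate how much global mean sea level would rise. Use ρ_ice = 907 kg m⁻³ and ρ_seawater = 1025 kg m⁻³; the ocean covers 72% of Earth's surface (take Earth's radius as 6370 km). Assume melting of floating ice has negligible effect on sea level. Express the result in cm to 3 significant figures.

Ardard: ice volume = 6.27×10^4 km² × 528 m = 3.311×10^4 km³; 0.72 × 3.311×10^4 × (907/1025) = 2.109×10^4 km³ of water.
Lunor: 0.72 × 404 km³ × (907/1025) = 257.4 km³ of water.
The Voreg sea-ice cover is floating and already displaces its own weight of water, so its melt adds essentially nothing to sea level.
Total added water ≈ 2.135×10^13 m³ over 3.67×10^14 m² → Δh = 0.0582 m = 5.82 cm.

≈ 5.82 cm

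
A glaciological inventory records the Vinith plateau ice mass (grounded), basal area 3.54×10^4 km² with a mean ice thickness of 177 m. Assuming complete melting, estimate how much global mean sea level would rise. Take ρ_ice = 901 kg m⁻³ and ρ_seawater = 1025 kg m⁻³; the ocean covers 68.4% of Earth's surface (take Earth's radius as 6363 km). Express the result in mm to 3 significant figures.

≈ 15.8 mm

Vinith: ice volume = 3.54×10^4 km² × 177 m = 6266 km³; 6266 × (901/1025) = 5508 km³ of water.
Spread over 3.48×10^14 m² of ocean, Δh = 5.508×10^12 / 3.48×10^14 = 0.0158 m = 15.8 mm.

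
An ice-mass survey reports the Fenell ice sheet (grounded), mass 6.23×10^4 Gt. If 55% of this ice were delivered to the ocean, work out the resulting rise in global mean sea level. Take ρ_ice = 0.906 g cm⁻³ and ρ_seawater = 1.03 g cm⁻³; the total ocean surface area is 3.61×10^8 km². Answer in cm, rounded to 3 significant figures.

Fenell: 0.55 × 6.23×10^4 Gt = 3.427×10^16 kg; dividing by ρ_w = 1.03 g cm⁻³ = 1030 kg m⁻³ gives 3.327×10^13 m³ of water.
Spread over 3.61×10^14 m² of ocean, Δh = 3.327×10^13 / 3.61×10^14 = 0.0922 m = 9.22 cm.

≈ 9.22 cm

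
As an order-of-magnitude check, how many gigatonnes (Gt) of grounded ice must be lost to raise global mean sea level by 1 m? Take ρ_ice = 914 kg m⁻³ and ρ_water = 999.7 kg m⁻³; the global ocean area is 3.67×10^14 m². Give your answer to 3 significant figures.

≈ 3.67×10^5 Gt

Required water volume = Δh × A = 1 m × 3.67×10^14 m² = 3.670×10^14 m³.
ρ_w = 999.7 kg m⁻³, so the mass of water = 3.670×10^14 m³ × 999.7 kg m⁻³ = 3.669×10^17 kg = 3.67×10^5 Gt (and the same mass of ice, by conservation).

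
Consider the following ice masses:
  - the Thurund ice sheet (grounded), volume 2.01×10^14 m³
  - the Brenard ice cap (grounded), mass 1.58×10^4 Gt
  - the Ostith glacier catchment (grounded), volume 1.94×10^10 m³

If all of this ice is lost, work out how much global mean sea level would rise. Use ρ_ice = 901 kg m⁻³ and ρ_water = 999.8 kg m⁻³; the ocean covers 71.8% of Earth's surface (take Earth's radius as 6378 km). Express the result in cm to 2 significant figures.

≈ 54 cm

Thurund: 2.01×10^14 m³ × (901/999.8) = 1.811×10^14 m³ of water.
Brenard: 1.58×10^4 Gt = 1.580×10^16 kg; dividing by ρ_w = 999.8 kg m⁻³ gives 1.580×10^13 m³ of water.
Ostith: 1.94×10^10 m³ × (901/999.8) = 1.748×10^10 m³ of water.
Total added water ≈ 1.970×10^14 m³ over 3.67×10^14 m² → Δh = 0.537 m = 54 cm.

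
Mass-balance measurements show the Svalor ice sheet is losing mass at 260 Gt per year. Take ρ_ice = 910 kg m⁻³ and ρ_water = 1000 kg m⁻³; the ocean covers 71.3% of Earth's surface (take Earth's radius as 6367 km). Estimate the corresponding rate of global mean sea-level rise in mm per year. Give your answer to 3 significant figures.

≈ 0.716 mm/yr

ρ_w = 1000 kg m⁻³. Annual water volume added = 260 Gt / ρ_w = 2.600×10^14 kg / 1000 kg m⁻³ = 2.600×10^11 m³.
Δh per year = 2.600×10^11 / 3.63×10^14 = 7.16×10^-4 m = 0.716 mm.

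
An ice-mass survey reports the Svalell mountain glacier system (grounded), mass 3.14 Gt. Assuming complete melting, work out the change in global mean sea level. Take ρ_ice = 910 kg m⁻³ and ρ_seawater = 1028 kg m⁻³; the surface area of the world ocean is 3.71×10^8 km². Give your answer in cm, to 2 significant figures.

≈ 8.2×10^-4 cm

Svalell: 3.14 Gt = 3.140×10^12 kg; dividing by ρ_w = 1028 kg m⁻³ gives 3.054×10^9 m³ of water.
Spread over 3.71×10^14 m² of ocean, Δh = 3.054×10^9 / 3.71×10^14 = 8.23×10^-6 m = 8.2×10^-4 cm.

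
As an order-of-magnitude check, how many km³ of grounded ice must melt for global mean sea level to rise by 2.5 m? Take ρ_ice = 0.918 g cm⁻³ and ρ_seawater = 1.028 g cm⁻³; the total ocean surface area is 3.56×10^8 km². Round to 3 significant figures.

Required water volume = Δh × A = 2.5 m × 3.56×10^14 m² = 8.900×10^14 m³ = 8.900×10^5 km³.
Ice volume = water volume × ρ_w/ρ_ice = 8.900×10^5 × 1028/918 = 9.97×10^5 km³.

≈ 9.97×10^5 km³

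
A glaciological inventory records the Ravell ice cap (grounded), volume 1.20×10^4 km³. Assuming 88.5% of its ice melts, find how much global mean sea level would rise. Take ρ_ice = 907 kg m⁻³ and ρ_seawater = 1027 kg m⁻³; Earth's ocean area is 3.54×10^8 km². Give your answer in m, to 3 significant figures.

≈ 0.0265 m

Ravell: 0.885 × 1.20×10^4 km³ × (907/1027) = 9379 km³ of water.
Spread over 3.54×10^14 m² of ocean, Δh = 9.379×10^12 / 3.54×10^14 = 0.0265 m.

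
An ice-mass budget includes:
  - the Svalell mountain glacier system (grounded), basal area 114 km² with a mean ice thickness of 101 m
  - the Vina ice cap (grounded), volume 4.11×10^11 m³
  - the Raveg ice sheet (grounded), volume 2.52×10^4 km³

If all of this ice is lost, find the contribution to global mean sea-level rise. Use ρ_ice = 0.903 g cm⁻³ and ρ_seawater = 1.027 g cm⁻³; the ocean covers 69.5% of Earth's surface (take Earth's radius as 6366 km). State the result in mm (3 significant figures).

≈ 63.7 mm

Svalell: ice volume = 114 km² × 101 m = 11.51 km³; 11.51 × (903/1027) = 10.12 km³ of water.
Vina: 4.11×10^11 m³ × (903/1027) = 3.614×10^11 m³ of water.
Raveg: 2.52×10^4 km³ × (903/1027) = 2.216×10^4 km³ of water.
Total added water ≈ 2.253×10^13 m³ over 3.54×10^14 m² → Δh = 0.0637 m = 63.7 mm.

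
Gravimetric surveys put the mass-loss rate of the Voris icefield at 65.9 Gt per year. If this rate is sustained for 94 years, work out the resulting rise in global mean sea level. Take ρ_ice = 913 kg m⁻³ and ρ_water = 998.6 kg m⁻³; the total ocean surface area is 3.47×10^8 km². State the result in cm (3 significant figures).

Total mass lost = 65.9 Gt/yr × 94 yr = 6195 Gt = 6.195×10^15 kg.
ρ_w = 998.6 kg m⁻³, so water volume = 6.195×10^15 / 998.6 = 6.203×10^12 m³.
Δh = 6.203×10^12 / 3.47×10^14 = 0.0179 m = 1.79 cm.

≈ 1.79 cm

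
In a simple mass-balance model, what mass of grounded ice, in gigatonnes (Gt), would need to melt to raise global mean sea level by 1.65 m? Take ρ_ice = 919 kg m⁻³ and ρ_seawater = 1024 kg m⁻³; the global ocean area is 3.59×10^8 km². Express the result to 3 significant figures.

≈ 6.07×10^5 Gt

Required water volume = Δh × A = 1.65 m × 3.59×10^14 m² = 5.924×10^14 m³.
ρ_w = 1024 kg m⁻³, so the mass of water = 5.924×10^14 m³ × 1024 kg m⁻³ = 6.066×10^17 kg = 6.07×10^5 Gt (and the same mass of ice, by conservation).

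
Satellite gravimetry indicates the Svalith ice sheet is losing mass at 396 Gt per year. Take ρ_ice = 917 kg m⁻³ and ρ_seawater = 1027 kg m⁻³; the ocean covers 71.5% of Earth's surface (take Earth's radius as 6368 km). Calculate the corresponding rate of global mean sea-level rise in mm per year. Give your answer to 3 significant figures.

≈ 1.06 mm/yr

ρ_w = 1027 kg m⁻³. Annual water volume added = 396 Gt / ρ_w = 3.960×10^14 kg / 1027 kg m⁻³ = 3.856×10^11 m³.
Δh per year = 3.856×10^11 / 3.64×10^14 = 1.06×10^-3 m = 1.06 mm.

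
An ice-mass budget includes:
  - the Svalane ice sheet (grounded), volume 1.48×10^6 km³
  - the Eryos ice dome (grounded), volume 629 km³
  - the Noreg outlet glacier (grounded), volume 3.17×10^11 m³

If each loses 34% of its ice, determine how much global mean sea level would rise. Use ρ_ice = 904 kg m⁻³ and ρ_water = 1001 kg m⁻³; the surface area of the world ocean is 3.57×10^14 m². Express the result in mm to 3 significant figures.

≈ 1270 mm

Svalane: 0.34 × 1.48×10^6 km³ × (904/1001) = 4.544×10^5 km³ of water.
Eryos: 0.34 × 629 km³ × (904/1001) = 193.1 km³ of water.
Noreg: 0.34 × 3.17×10^11 m³ × (904/1001) = 9.734×10^10 m³ of water.
Total added water ≈ 4.547×10^14 m³ over 3.57×10^14 m² → Δh = 1.27 m = 1270 mm.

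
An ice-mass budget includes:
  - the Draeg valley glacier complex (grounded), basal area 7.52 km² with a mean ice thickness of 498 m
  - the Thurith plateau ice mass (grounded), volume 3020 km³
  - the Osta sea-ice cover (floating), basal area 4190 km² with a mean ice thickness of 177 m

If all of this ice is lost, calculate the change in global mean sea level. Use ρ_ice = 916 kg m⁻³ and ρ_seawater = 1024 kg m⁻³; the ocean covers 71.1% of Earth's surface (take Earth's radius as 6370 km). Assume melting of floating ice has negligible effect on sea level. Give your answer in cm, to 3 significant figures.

Draeg: ice volume = 7.52 km² × 498 m = 3.745 km³; 3.745 × (916/1024) = 3.350 km³ of water.
Thurith: 3020 km³ × (916/1024) = 2701 km³ of water.
The Osta sea-ice cover is floating and already displaces its own weight of water, so its melt adds essentially nothing to sea level.
Total added water ≈ 2.705×10^12 m³ over 3.63×10^14 m² → Δh = 7.46×10^-3 m = 0.746 cm.

≈ 0.746 cm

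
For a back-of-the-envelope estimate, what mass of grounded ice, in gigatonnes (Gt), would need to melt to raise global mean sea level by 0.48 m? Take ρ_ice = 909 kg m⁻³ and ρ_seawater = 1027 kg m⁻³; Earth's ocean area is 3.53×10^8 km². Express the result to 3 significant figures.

Required water volume = Δh × A = 0.48 m × 3.53×10^14 m² = 1.694×10^14 m³.
ρ_w = 1027 kg m⁻³, so the mass of water = 1.694×10^14 m³ × 1027 kg m⁻³ = 1.740×10^17 kg = 1.74×10^5 Gt (and the same mass of ice, by conservation).

≈ 1.74×10^5 Gt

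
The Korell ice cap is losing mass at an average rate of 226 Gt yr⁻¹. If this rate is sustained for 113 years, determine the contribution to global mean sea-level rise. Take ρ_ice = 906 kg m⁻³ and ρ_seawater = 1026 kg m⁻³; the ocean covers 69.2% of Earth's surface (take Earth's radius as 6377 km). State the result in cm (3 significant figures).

≈ 7.04 cm

Total mass lost = 226 Gt/yr × 113 yr = 2.554×10^4 Gt = 2.554×10^16 kg.
ρ_w = 1026 kg m⁻³, so water volume = 2.554×10^16 / 1026 = 2.489×10^13 m³.
Δh = 2.489×10^13 / 3.54×10^14 = 0.0704 m = 7.04 cm.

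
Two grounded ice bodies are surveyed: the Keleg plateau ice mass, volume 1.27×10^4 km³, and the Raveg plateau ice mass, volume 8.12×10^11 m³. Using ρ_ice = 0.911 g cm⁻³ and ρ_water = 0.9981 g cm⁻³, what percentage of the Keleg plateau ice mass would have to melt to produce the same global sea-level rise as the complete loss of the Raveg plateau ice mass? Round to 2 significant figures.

Equal sea-level rise means equal mass of meltwater, i.e. equal mass of ice lost.
Ice mass of Raveg: 7.397×10^14 kg; ice mass of Keleg: 1.157×10^16 kg.
Fraction required = 7.397×10^14 / 1.157×10^16 = 0.0639 → 6.4 %.

≈ 6.4 %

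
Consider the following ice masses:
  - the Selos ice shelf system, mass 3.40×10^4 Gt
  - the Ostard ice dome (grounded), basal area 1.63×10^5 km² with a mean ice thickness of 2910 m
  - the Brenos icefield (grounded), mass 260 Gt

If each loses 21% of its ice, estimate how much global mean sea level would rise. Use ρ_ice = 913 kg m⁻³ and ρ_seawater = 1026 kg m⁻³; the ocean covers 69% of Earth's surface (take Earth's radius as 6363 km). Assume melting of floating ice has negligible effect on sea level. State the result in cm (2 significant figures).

≈ 25 cm

The Selos ice shelf system is floating and already displaces its own weight of water, so its melt adds essentially nothing to sea level.
Ostard: ice volume = 1.63×10^5 km² × 2910 m = 4.743×10^5 km³; 0.21 × 4.743×10^5 × (913/1026) = 8.864×10^4 km³ of water.
Brenos: 0.21 × 260 Gt = 5.460×10^13 kg; dividing by ρ_w = 1026 kg m⁻³ gives 5.322×10^10 m³ of water.
Total added water ≈ 8.869×10^13 m³ over 3.51×10^14 m² → Δh = 0.253 m = 25 cm.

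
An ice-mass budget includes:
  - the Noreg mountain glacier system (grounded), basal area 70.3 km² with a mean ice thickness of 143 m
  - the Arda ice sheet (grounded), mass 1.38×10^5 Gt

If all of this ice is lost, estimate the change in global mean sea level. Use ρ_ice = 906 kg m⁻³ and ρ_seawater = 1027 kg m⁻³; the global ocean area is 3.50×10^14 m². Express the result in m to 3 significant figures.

Noreg: ice volume = 70.3 km² × 143 m = 10.05 km³; 10.05 × (906/1027) = 8.868 km³ of water.
Arda: 1.38×10^5 Gt = 1.380×10^17 kg; dividing by ρ_w = 1027 kg m⁻³ gives 1.344×10^14 m³ of water.
Total added water ≈ 1.344×10^14 m³ over 3.50×10^14 m² → Δh = 0.384 m.

≈ 0.384 m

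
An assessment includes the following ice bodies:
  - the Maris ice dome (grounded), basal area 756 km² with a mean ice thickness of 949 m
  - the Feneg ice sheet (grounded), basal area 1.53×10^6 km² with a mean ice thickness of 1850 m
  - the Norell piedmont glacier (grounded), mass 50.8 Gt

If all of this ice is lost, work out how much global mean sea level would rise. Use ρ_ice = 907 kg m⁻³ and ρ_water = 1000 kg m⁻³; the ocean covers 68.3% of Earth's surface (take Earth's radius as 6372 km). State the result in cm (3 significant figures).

≈ 737 cm

Maris: ice volume = 756 km² × 949 m = 717.4 km³; 717.4 × (907/1000) = 650.7 km³ of water.
Feneg: ice volume = 1.53×10^6 km² × 1850 m = 2.830×10^6 km³; 2.830×10^6 × (907/1000) = 2.567×10^6 km³ of water.
Norell: 50.8 Gt = 5.080×10^13 kg; dividing by ρ_w = 1000 kg m⁻³ gives 5.080×10^10 m³ of water.
Total added water ≈ 2.568×10^15 m³ over 3.48×10^14 m² → Δh = 7.37 m = 737 cm.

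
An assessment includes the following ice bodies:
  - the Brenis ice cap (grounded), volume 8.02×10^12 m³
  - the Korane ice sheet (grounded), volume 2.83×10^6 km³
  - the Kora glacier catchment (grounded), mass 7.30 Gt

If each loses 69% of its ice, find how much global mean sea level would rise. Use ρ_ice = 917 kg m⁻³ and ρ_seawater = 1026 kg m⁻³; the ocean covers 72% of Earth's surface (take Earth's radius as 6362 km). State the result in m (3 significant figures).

Brenis: 0.69 × 8.02×10^12 m³ × (917/1026) = 4.946×10^12 m³ of water.
Korane: 0.69 × 2.83×10^6 km³ × (917/1026) = 1.745×10^6 km³ of water.
Kora: 0.69 × 7.30 Gt = 5.037×10^12 kg; dividing by ρ_w = 1026 kg m⁻³ gives 4.909×10^9 m³ of water.
Total added water ≈ 1.750×10^15 m³ over 3.66×10^14 m² → Δh = 4.78 m.

≈ 4.78 m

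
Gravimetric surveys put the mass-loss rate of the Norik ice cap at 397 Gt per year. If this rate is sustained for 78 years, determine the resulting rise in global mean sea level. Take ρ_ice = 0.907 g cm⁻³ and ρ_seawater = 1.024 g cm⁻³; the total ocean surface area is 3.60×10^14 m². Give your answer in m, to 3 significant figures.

≈ 0.0840 m

Total mass lost = 397 Gt/yr × 78 yr = 3.097×10^4 Gt = 3.097×10^16 kg.
ρ_w = 1.024 g cm⁻³ = 1024 kg m⁻³, so water volume = 3.097×10^16 / 1024 = 3.024×10^13 m³.
Δh = 3.024×10^13 / 3.60×10^14 = 0.0840 m.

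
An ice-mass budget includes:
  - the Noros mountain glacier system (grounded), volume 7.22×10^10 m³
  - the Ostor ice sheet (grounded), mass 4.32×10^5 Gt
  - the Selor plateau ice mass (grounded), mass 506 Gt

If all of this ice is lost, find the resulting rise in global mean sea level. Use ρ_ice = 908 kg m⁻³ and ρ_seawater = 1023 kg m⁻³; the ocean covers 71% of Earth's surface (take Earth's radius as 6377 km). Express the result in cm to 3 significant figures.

≈ 117 cm

Noros: 7.22×10^10 m³ × (908/1023) = 6.408×10^10 m³ of water.
Ostor: 4.32×10^5 Gt = 4.320×10^17 kg; dividing by ρ_w = 1023 kg m⁻³ gives 4.223×10^14 m³ of water.
Selor: 506 Gt = 5.060×10^14 kg; dividing by ρ_w = 1023 kg m⁻³ gives 4.946×10^11 m³ of water.
Total added water ≈ 4.228×10^14 m³ over 3.63×10^14 m² → Δh = 1.17 m = 117 cm.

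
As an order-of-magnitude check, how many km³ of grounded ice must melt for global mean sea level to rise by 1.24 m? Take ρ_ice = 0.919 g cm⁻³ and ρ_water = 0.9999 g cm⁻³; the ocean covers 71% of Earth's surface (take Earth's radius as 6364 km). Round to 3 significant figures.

Required water volume = Δh × A = 1.24 m × 3.61×10^14 m² = 4.481×10^14 m³ = 4.481×10^5 km³.
Ice volume = water volume × ρ_w/ρ_ice = 4.481×10^5 × 999.9/919 = 4.88×10^5 km³.

≈ 4.88×10^5 km³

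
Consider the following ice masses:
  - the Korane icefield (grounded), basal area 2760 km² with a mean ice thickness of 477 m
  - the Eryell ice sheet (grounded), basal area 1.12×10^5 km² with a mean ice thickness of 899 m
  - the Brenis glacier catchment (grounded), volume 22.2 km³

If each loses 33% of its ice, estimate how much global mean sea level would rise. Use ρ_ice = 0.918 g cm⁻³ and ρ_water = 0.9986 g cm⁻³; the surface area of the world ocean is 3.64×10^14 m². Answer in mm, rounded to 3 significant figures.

Korane: ice volume = 2760 km² × 477 m = 1317 km³; 0.33 × 1317 × (918/998.6) = 399.4 km³ of water.
Eryell: ice volume = 1.12×10^5 km² × 899 m = 1.007×10^5 km³; 0.33 × 1.007×10^5 × (918/998.6) = 3.055×10^4 km³ of water.
Brenis: 0.33 × 22.2 km³ × (918/998.6) = 6.735 km³ of water.
Total added water ≈ 3.095×10^13 m³ over 3.64×10^14 m² → Δh = 0.0850 m = 85.0 mm.

≈ 85.0 mm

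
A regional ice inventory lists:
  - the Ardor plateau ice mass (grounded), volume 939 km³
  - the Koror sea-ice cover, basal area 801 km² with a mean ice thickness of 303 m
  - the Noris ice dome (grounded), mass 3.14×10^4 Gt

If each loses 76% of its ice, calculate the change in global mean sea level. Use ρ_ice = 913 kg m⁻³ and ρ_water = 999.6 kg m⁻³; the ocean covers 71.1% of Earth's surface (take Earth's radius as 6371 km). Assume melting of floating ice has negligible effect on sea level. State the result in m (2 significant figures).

≈ 0.068 m

Ardor: 0.76 × 939 km³ × (913/999.6) = 651.8 km³ of water.
The Koror sea-ice cover is floating and already displaces its own weight of water, so its melt adds essentially nothing to sea level.
Noris: 0.76 × 3.14×10^4 Gt = 2.386×10^16 kg; dividing by ρ_w = 999.6 kg m⁻³ gives 2.387×10^13 m³ of water.
Total added water ≈ 2.453×10^13 m³ over 3.63×10^14 m² → Δh = 0.0676 m.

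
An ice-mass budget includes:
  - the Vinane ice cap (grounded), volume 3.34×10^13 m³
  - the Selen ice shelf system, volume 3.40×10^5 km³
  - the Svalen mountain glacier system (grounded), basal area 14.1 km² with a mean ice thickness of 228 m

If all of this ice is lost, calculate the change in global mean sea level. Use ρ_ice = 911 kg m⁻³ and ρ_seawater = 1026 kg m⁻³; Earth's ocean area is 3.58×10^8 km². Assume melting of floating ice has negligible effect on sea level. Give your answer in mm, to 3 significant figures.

≈ 82.8 mm

Vinane: 3.34×10^13 m³ × (911/1026) = 2.966×10^13 m³ of water.
The Selen ice shelf system is floating and already displaces its own weight of water, so its melt adds essentially nothing to sea level.
Svalen: ice volume = 14.1 km² × 228 m = 3.215 km³; 3.215 × (911/1026) = 2.854 km³ of water.
Total added water ≈ 2.966×10^13 m³ over 3.58×10^14 m² → Δh = 0.0828 m = 82.8 mm.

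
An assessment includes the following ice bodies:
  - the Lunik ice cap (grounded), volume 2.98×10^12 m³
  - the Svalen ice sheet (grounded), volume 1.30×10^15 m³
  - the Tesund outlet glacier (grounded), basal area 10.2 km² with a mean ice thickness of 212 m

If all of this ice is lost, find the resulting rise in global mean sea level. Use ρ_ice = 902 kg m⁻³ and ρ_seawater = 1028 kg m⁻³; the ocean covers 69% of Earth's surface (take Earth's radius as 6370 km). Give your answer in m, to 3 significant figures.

≈ 3.25 m

Lunik: 2.98×10^12 m³ × (902/1028) = 2.615×10^12 m³ of water.
Svalen: 1.30×10^15 m³ × (902/1028) = 1.141×10^15 m³ of water.
Tesund: ice volume = 10.2 km² × 212 m = 2.162 km³; 2.162 × (902/1028) = 1.897 km³ of water.
Total added water ≈ 1.143×10^15 m³ over 3.52×10^14 m² → Δh = 3.25 m.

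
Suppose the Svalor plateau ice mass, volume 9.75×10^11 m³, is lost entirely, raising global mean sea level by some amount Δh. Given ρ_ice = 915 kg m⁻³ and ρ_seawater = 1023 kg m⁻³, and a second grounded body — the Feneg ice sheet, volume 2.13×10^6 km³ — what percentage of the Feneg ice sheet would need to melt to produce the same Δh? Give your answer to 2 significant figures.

≈ 0.046 %

Equal sea-level rise means equal mass of meltwater, i.e. equal mass of ice lost.
Ice mass of Svalor: 8.921×10^14 kg; ice mass of Feneg: 1.949×10^18 kg.
Fraction required = 8.921×10^14 / 1.949×10^18 = 4.58×10^-4 → 0.046 %.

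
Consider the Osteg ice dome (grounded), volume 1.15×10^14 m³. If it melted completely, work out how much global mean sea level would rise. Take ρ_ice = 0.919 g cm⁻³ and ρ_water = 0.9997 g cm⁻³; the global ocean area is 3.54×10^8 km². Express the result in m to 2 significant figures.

Osteg: 1.15×10^14 m³ × (919/999.7) = 1.057×10^14 m³ of water.
Spread over 3.54×10^14 m² of ocean, Δh = 1.057×10^14 / 3.54×10^14 = 0.299 m.

≈ 0.30 m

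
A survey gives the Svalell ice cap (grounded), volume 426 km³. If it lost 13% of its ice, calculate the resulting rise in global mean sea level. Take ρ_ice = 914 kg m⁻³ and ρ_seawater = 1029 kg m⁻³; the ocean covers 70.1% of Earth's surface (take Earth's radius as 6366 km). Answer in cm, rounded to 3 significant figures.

≈ 0.0138 cm

Svalell: 0.13 × 426 km³ × (914/1029) = 49.19 km³ of water.
Spread over 3.57×10^14 m² of ocean, Δh = 4.919×10^10 / 3.57×10^14 = 1.38×10^-4 m = 0.0138 cm.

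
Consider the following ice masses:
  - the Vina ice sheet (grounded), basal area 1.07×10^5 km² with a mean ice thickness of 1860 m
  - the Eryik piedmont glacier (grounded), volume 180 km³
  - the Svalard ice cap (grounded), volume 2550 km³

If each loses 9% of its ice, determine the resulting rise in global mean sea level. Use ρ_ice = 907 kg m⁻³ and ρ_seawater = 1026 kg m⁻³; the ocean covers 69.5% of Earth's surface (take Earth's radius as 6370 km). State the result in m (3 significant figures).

Vina: ice volume = 1.07×10^5 km² × 1860 m = 1.990×10^5 km³; 0.09 × 1.990×10^5 × (907/1026) = 1.583×10^4 km³ of water.
Eryik: 0.09 × 180 km³ × (907/1026) = 14.32 km³ of water.
Svalard: 0.09 × 2550 km³ × (907/1026) = 202.9 km³ of water.
Total added water ≈ 1.605×10^13 m³ over 3.54×10^14 m² → Δh = 0.0453 m.

≈ 0.0453 m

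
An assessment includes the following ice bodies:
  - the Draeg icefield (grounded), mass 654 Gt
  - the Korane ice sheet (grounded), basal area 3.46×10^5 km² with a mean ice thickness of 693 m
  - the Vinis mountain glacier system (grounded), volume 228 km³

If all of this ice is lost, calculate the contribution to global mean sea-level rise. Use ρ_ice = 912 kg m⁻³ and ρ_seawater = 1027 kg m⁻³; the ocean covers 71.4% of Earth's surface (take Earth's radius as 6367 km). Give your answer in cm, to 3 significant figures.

≈ 58.8 cm

Draeg: 654 Gt = 6.540×10^14 kg; dividing by ρ_w = 1027 kg m⁻³ gives 6.368×10^11 m³ of water.
Korane: ice volume = 3.46×10^5 km² × 693 m = 2.398×10^5 km³; 2.398×10^5 × (912/1027) = 2.129×10^5 km³ of water.
Vinis: 228 km³ × (912/1027) = 202.5 km³ of water.
Total added water ≈ 2.138×10^14 m³ over 3.64×10^14 m² → Δh = 0.588 m = 58.8 cm.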